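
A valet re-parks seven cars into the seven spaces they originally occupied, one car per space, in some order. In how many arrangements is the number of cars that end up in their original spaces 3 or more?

407

Sum C(7,i)·!(7-i) for i = 3..7:
  i=3: C(7,3)·!4 = 35·9 = 315
  i=4: C(7,4)·!3 = 35·2 = 70
  i=5: C(7,5)·!2 = 21·1 = 21
  i=6: C(7,6)·!1 = 7·0 = 0
  i=7: C(7,7)·!0 = 1·1 = 1
Total = 407.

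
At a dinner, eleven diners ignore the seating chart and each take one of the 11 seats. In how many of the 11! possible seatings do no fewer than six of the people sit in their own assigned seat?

# with exactly i fixed is C(11,i)·!(11-i); sum over i=6..11:
  i=6: C(11,6)·!5 = 462·44 = 20328
  i=7: C(11,7)·!4 = 330·9 = 2970
  i=8: C(11,8)·!3 = 165·2 = 330
  i=9: C(11,9)·!2 = 55·1 = 55
  i=10: C(11,10)·!1 = 11·0 = 0
  i=11: C(11,11)·!0 = 1·1 = 1
Total = 23684.

23684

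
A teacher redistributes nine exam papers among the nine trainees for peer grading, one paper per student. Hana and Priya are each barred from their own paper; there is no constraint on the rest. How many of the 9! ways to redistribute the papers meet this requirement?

287280

Inclusion-exclusion on the 2 forbidden self-matches:
Σ_{j=0}^{2} (-1)^j C(2,j)(9-j)!
= C(2,0)·9! - C(2,1)·8! + C(2,2)·7!
= 362880 - 80640 + 5040
= 287280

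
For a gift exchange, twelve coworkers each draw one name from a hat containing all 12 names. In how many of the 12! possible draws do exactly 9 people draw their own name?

440

Pick the 9 fixed positions: C(12,9) = 220 ways.
The remaining 3 must be deranged: !3 = 2.
Total: 220 × 2 = 440.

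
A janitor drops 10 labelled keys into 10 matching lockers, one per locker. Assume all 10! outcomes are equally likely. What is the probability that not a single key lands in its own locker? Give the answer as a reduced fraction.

Favorable outcomes: !10 = 1334961.
Total outcomes: 10! = 3628800.
Probability = 1334961/3628800 = 16481/44800.

16481/44800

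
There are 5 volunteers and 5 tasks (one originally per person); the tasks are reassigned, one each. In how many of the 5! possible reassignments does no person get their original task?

44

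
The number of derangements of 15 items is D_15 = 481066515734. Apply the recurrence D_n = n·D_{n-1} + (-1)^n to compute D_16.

D_16 = 16·481066515734 + 1 = 7697064251745.

7697064251745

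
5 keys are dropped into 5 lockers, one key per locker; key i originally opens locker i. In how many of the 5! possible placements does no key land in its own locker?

The subfactorial !5 = [5!/e] (nearest integer).
5! = 120, and 120/e ≈ 44.15, so !5 = 44.

44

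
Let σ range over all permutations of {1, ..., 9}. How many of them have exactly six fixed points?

168

Pick the 6 fixed positions: C(9,6) = 84 ways.
The other 3 form a derangement: !3 = 2.
Total: 84 × 2 = 168.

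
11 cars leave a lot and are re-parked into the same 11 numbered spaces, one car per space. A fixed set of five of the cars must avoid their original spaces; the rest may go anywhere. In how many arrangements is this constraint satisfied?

25022880

Let A_j be the event that the j-th constrained one is fixed. By inclusion-exclusion over the 5 events:
Σ_{j=0}^{5} (-1)^j C(5,j)(11-j)!
= C(5,0)·11! - C(5,1)·10! + C(5,2)·9! - C(5,3)·8! + C(5,4)·7! - C(5,5)·6!
= 39916800 - 18144000 + 3628800 - 403200 + 25200 - 720
= 25022880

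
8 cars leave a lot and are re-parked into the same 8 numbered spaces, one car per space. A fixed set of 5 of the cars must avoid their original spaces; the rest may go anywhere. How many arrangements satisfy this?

Let A_j be the event that the j-th constrained one is fixed. By inclusion-exclusion over the 5 events:
Σ_{j=0}^{5} (-1)^j C(5,j)(8-j)!
= C(5,0)·8! - C(5,1)·7! + C(5,2)·6! - C(5,3)·5! + C(5,4)·4! - C(5,5)·3!
= 40320 - 25200 + 7200 - 1200 + 120 - 6
= 21234

21234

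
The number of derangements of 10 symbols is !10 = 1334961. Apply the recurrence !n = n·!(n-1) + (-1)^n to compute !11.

14684570

!11 = 11·1334961 - 1 = 14684570.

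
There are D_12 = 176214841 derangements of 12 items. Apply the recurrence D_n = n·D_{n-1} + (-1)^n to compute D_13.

2290792932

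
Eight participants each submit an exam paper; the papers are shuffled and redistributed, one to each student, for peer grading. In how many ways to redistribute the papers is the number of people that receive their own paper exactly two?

7420

Choose which 2 of the 8 are fixed: C(8,2) = 28.
The other 6 form a derangement: !6 = 265.
Total: 28 × 265 = 7420.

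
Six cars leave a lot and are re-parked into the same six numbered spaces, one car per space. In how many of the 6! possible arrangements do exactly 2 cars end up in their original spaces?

Choose which 2 of the 6 are fixed: C(6,2) = 15.
The remaining 4 must be deranged: !4 = 9.
Total: 15 × 9 = 135.

135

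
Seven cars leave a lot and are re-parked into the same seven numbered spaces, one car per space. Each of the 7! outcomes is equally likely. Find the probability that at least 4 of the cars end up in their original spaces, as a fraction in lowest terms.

23/1260

Favorable outcomes: Σ_{i≥4} C(7,i)·!(7-i) = 35·2 + 21·1 + 7·0 + 1·1 = 92.
Total outcomes: 7! = 5040.
Probability = 92/5040 = 23/1260.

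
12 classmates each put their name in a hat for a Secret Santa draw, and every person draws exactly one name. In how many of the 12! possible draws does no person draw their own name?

The number of derangements of 12 is !12 = Σ_{k=0}^{12} (-1)^k·12!/k!
= 12! - 12!/1! + 12!/2! - 12!/3! + 12!/4! - 12!/5! + 12!/6! - 12!/7! + 12!/8! - 12!/9! + 12!/10! - 12!/11! + 12!/12!
= 479001600 - 479001600 + 239500800 - 79833600 + 19958400 - 3991680 + 665280 - 95040 + 11880 - 1320 + 132 - 12 + 1
= 176214841

176214841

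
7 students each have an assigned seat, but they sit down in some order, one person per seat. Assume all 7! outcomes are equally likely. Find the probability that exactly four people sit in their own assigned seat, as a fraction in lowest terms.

1/72

Favorable outcomes: C(7,4)·!3 = 35·2 = 70.
Total outcomes: 7! = 5040.
Probability = 70/5040 = 1/72.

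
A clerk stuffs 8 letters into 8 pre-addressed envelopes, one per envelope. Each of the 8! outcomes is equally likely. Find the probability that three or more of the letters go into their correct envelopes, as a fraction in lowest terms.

647/8064

Favorable outcomes: Σ_{i≥3} C(8,i)·!(8-i) = 56·44 + 70·9 + 56·2 + 28·1 + 8·0 + 1·1 = 3235.
Total outcomes: 8! = 40320.
Probability = 3235/40320 = 647/8064.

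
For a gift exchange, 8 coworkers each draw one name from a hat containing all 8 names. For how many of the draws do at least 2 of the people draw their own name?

10655

Sum C(8,i)·!(8-i) for i = 2..8:
  i=2: C(8,2)·!6 = 28·265 = 7420
  i=3: C(8,3)·!5 = 56·44 = 2464
  i=4: C(8,4)·!4 = 70·9 = 630
  i=5: C(8,5)·!3 = 56·2 = 112
  i=6: C(8,6)·!2 = 28·1 = 28
  i=7: C(8,7)·!1 = 8·0 = 0
  i=8: C(8,8)·!0 = 1·1 = 1
Total = 10655.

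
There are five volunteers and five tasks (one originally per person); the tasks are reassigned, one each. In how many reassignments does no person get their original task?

44

Recurrence: !5 = 4·(!4 + !3).
!5 = 4·(9 + 2) = 4·11 = 44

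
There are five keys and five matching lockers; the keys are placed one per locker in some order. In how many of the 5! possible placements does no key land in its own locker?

The subfactorial !5 = [5!/e] (nearest integer).
5! = 120, and 120/e ≈ 44.15, so !5 = 44.

44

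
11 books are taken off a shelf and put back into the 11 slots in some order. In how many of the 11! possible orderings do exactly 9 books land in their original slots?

55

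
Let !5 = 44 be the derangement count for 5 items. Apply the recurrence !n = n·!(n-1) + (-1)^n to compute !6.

265

!6 = 6·44 + 1 = 265.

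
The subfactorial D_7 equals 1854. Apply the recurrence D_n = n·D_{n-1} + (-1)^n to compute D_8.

14833

D_8 = 8·1854 + 1 = 14833.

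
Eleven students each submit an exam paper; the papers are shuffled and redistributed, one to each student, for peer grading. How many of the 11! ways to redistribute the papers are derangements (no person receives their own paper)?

!11 is the nearest integer to 11!/e.
11! = 39916800, and 39916800/e ≈ 14684570.08, so !11 = 14684570.

14684570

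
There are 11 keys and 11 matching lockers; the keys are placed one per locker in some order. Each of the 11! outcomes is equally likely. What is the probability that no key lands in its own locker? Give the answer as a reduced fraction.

1468457/3991680

Favorable outcomes: !11 = 14684570.
Total outcomes: 11! = 39916800.
Probability = 14684570/39916800 = 1468457/3991680.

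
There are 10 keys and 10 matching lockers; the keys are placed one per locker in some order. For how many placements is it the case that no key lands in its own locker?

!10 is the nearest integer to 10!/e.
10! = 3628800, and 3628800/e ≈ 1334960.92, so !10 = 1334961.

1334961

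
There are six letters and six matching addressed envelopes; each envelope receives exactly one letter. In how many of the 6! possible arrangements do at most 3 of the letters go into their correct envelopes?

# with exactly i fixed is C(6,i)·!(6-i); sum over i=0..3:
  i=0: C(6,0)·!6 = 1·265 = 265
  i=1: C(6,1)·!5 = 6·44 = 264
  i=2: C(6,2)·!4 = 15·9 = 135
  i=3: C(6,3)·!3 = 20·2 = 40
Total = 704.

704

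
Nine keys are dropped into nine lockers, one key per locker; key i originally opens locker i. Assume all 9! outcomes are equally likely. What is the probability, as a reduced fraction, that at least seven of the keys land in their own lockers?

37/362880

Favorable outcomes: Σ_{i≥7} C(9,i)·!(9-i) = 36·1 + 9·0 + 1·1 = 37.
Total outcomes: 9! = 362880.
Probability = 37/362880 = 37/362880.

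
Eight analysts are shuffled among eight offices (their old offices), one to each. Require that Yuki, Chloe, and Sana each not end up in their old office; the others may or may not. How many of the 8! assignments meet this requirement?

Let A_j be the event that the j-th constrained one is fixed. By inclusion-exclusion over the 3 events:
Σ_{j=0}^{3} (-1)^j C(3,j)(8-j)!
= C(3,0)·8! - C(3,1)·7! + C(3,2)·6! - C(3,3)·5!
= 40320 - 15120 + 2160 - 120
= 27240

27240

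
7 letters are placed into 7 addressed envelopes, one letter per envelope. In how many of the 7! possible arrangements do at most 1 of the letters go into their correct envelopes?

Sum C(7,i)·!(7-i) for i = 0..1:
  i=0: C(7,0)·!7 = 1·1854 = 1854
  i=1: C(7,1)·!6 = 7·265 = 1855
Total = 3709.

3709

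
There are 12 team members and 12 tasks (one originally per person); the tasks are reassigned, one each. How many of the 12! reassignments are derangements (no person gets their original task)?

176214841

!12 is the nearest integer to 12!/e.
12! = 479001600, and 479001600/e ≈ 176214840.93, so !12 = 176214841.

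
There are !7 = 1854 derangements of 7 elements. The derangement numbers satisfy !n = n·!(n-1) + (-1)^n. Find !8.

14833

!8 = 8·1854 + 1 = 14833.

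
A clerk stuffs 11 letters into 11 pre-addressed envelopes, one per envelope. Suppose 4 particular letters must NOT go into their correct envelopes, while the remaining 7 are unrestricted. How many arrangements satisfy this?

27422640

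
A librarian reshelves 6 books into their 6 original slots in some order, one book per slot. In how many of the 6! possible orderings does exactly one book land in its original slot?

264

Pick the single fixed position: C(6,1) = 6 ways.
The remaining 5 must be deranged: !5 = 44.
Total: 6 × 44 = 264.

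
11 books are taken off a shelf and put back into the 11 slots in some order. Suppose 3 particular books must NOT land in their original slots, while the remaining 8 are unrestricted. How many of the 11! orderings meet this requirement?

Let A_j be the event that the j-th constrained one is fixed. By inclusion-exclusion over the 3 events:
Σ_{j=0}^{3} (-1)^j C(3,j)(11-j)!
= C(3,0)·11! - C(3,1)·10! + C(3,2)·9! - C(3,3)·8!
= 39916800 - 10886400 + 1088640 - 40320
= 30078720

30078720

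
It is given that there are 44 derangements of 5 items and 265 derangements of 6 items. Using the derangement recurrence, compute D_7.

D_7 = (7-1)·(D_6 + D_5) = 6·(265 + 44) = 6·309 = 1854.

1854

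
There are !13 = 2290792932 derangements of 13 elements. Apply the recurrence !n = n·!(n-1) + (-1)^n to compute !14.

32071101049

!14 = 14·2290792932 + 1 = 32071101049.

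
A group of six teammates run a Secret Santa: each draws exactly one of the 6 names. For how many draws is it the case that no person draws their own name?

265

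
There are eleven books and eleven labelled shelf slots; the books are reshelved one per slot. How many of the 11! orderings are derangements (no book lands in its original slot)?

14684570

Recurrence: !11 = 11·!10 + (-1)^11.
!11 = 11·1334961 - 1 = 14684570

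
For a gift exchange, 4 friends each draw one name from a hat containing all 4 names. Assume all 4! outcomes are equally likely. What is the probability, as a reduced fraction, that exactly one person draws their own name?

1/3

Favorable outcomes: C(4,1)·!3 = 4·2 = 8.
Total outcomes: 4! = 24.
Probability = 8/24 = 1/3.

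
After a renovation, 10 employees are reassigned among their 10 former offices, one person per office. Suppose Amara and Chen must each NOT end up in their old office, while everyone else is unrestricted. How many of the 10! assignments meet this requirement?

2943360

Let A_j be the event that the j-th constrained one is fixed. By inclusion-exclusion over the 2 events:
Σ_{j=0}^{2} (-1)^j C(2,j)(10-j)!
= C(2,0)·10! - C(2,1)·9! + C(2,2)·8!
= 3628800 - 725760 + 40320
= 2943360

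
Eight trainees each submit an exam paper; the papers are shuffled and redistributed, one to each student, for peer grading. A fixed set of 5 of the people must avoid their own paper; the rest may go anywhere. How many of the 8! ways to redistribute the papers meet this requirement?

21234

Inclusion-exclusion on the 5 forbidden self-matches:
Σ_{j=0}^{5} (-1)^j C(5,j)(8-j)!
= C(5,0)·8! - C(5,1)·7! + C(5,2)·6! - C(5,3)·5! + C(5,4)·4! - C(5,5)·3!
= 40320 - 25200 + 7200 - 1200 + 120 - 6
= 21234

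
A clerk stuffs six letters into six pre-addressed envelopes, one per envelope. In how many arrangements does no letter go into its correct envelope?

265

The subfactorial !6 = [6!/e] (nearest integer).
6! = 720, and 720/e ≈ 264.87, so !6 = 265.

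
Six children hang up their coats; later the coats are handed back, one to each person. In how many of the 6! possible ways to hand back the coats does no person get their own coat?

265

!6 = 6! · Σ_{k=0}^{6} (-1)^k/k!
= 6! - 6!/1! + 6!/2! - 6!/3! + 6!/4! - 6!/5! + 6!/6!
= 720 - 720 + 360 - 120 + 30 - 6 + 1
= 265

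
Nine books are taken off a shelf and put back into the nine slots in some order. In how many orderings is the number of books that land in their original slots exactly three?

Choose which 3 of the 9 are fixed: C(9,3) = 84.
The remaining 6 must be deranged: !6 = 265.
Total: 84 × 265 = 22260.

22260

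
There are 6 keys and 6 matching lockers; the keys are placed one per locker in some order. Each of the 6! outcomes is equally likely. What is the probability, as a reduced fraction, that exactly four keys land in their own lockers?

Favorable outcomes: C(6,4)·!2 = 15·1 = 15.
Total outcomes: 6! = 720.
Probability = 15/720 = 1/48.

1/48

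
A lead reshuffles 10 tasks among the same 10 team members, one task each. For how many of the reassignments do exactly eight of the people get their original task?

45

Choose which 8 of the 10 are fixed: C(10,8) = 45.
The remaining 2 must be deranged: !2 = 1.
Total: 45 × 1 = 45.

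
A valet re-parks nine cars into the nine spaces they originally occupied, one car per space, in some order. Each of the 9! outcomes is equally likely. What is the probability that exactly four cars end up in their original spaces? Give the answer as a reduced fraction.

11/720

Favorable outcomes: C(9,4)·!5 = 126·44 = 5544.
Total outcomes: 9! = 362880.
Probability = 5544/362880 = 11/720.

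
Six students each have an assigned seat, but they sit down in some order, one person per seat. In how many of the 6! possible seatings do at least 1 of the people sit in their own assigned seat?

455

# with exactly i fixed is C(6,i)·!(6-i); sum over i=1..6:
  i=1: C(6,1)·!5 = 6·44 = 264
  i=2: C(6,2)·!4 = 15·9 = 135
  i=3: C(6,3)·!3 = 20·2 = 40
  i=4: C(6,4)·!2 = 15·1 = 15
  i=5: C(6,5)·!1 = 6·0 = 0
  i=6: C(6,6)·!0 = 1·1 = 1
Total = 455.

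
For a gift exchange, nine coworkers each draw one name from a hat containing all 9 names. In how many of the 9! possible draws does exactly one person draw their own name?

Choose which one of the 9 is fixed: C(9,1) = 9.
The remaining 8 must be deranged: !8 = 14833.
Total: 9 × 14833 = 133497.

133497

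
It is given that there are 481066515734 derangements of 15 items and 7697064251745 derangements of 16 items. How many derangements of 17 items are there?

130850092279664

!17 = (17-1)·(!16 + !15) = 16·(7697064251745 + 481066515734) = 16·8178130767479 = 130850092279664.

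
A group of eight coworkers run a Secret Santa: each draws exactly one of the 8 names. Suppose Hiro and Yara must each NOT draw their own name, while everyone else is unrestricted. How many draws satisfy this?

30960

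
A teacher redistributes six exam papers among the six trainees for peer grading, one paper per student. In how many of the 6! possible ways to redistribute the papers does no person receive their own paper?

The number of derangements of 6 is !6 = Σ_{k=0}^{6} (-1)^k·6!/k!
= 6! - 6!/1! + 6!/2! - 6!/3! + 6!/4! - 6!/5! + 6!/6!
= 720 - 720 + 360 - 120 + 30 - 6 + 1
= 265

265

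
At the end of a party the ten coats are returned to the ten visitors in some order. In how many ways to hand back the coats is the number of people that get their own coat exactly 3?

222480

Pick the 3 fixed positions: C(10,3) = 120 ways.
The remaining 7 must be deranged: !7 = 1854.
Total: 120 × 1854 = 222480.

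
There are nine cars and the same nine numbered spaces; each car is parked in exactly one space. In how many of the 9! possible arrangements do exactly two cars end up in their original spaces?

Choose which 2 of the 9 are fixed: C(9,2) = 36.
The other 7 form a derangement: !7 = 1854.
Total: 36 × 1854 = 66744.

66744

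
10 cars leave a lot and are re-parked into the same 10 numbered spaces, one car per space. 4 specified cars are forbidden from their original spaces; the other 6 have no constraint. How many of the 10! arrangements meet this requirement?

2399760

Inclusion-exclusion on the 4 forbidden self-matches:
Σ_{j=0}^{4} (-1)^j C(4,j)(10-j)!
= C(4,0)·10! - C(4,1)·9! + C(4,2)·8! - C(4,3)·7! + C(4,4)·6!
= 3628800 - 1451520 + 241920 - 20160 + 720
= 2399760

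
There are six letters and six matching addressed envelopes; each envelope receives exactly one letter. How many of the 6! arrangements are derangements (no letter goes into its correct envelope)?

By inclusion-exclusion, !6 = Σ (-1)^k · 6!/k! for k=0..6
= 6! - 6!/1! + 6!/2! - 6!/3! + 6!/4! - 6!/5! + 6!/6!
= 720 - 720 + 360 - 120 + 30 - 6 + 1
= 265

265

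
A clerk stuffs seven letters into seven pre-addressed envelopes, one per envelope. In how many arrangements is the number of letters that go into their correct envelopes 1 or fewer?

# with exactly i fixed is C(7,i)·!(7-i); sum over i=0..1:
  i=0: C(7,0)·!7 = 1·1854 = 1854
  i=1: C(7,1)·!6 = 7·265 = 1855
Total = 3709.

3709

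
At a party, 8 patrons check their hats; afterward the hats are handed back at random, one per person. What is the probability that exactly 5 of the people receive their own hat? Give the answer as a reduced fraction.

Favorable outcomes: C(8,5)·!3 = 56·2 = 112.
Total outcomes: 8! = 40320.
Probability = 112/40320 = 1/360.

1/360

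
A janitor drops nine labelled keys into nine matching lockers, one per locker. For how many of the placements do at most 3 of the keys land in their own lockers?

355997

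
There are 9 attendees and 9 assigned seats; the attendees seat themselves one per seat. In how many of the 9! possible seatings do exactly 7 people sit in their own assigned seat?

Pick the 7 fixed positions: C(9,7) = 36 ways.
The remaining 2 must be deranged: !2 = 1.
Total: 36 × 1 = 36.

36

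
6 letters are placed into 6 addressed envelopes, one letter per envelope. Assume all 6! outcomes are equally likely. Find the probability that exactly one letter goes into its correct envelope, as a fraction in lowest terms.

11/30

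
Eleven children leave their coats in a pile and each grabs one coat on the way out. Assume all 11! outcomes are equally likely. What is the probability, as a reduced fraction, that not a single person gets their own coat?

1468457/3991680

Favorable outcomes: !11 = 14684570.
Total outcomes: 11! = 39916800.
Probability = 14684570/39916800 = 1468457/3991680.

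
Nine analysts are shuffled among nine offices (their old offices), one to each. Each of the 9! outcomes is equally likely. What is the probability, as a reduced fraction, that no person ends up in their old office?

Favorable outcomes: !9 = 133496.
Total outcomes: 9! = 362880.
Probability = 133496/362880 = 16687/45360.

16687/45360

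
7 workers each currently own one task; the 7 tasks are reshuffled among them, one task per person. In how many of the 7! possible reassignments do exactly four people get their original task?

70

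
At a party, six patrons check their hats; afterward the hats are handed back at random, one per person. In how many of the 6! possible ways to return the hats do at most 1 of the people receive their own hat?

529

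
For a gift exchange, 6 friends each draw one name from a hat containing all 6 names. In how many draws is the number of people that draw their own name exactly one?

264

Pick the single fixed position: C(6,1) = 6 ways.
The remaining 5 must be deranged: !5 = 44.
Total: 6 × 44 = 264.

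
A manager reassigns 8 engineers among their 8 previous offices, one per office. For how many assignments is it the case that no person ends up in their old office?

14833

By inclusion-exclusion, !8 = Σ (-1)^k · 8!/k! for k=0..8
= 8! - 8!/1! + 8!/2! - 8!/3! + 8!/4! - 8!/5! + 8!/6! - 8!/7! + 8!/8!
= 40320 - 40320 + 20160 - 6720 + 1680 - 336 + 56 - 8 + 1
= 14833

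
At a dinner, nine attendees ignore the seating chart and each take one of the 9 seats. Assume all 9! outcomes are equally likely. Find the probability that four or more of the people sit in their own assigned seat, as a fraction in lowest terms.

6883/362880

Favorable outcomes: Σ_{i≥4} C(9,i)·!(9-i) = 126·44 + 126·9 + 84·2 + 36·1 + 9·0 + 1·1 = 6883.
Total outcomes: 9! = 362880.
Probability = 6883/362880 = 6883/362880.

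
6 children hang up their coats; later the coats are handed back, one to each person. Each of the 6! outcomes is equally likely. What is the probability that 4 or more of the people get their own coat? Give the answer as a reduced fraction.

Favorable outcomes: Σ_{i≥4} C(6,i)·!(6-i) = 15·1 + 6·0 + 1·1 = 16.
Total outcomes: 6! = 720.
Probability = 16/720 = 1/45.

1/45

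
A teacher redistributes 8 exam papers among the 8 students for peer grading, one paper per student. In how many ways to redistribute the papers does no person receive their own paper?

The subfactorial !8 = [8!/e] (nearest integer).
8! = 40320, and 40320/e ≈ 14832.90, so !8 = 14833.

14833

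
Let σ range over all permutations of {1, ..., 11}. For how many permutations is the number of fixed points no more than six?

39913444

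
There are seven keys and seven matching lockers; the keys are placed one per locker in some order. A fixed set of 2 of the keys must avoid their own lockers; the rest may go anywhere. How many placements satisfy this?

3720

Let A_j be the event that the j-th constrained one is fixed. By inclusion-exclusion over the 2 events:
Σ_{j=0}^{2} (-1)^j C(2,j)(7-j)!
= C(2,0)·7! - C(2,1)·6! + C(2,2)·5!
= 5040 - 1440 + 120
= 3720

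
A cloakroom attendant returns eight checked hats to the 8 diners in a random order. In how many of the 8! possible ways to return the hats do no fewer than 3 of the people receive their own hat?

3235

# with exactly i fixed is C(8,i)·!(8-i); sum over i=3..8:
  i=3: C(8,3)·!5 = 56·44 = 2464
  i=4: C(8,4)·!4 = 70·9 = 630
  i=5: C(8,5)·!3 = 56·2 = 112
  i=6: C(8,6)·!2 = 28·1 = 28
  i=7: C(8,7)·!1 = 8·0 = 0
  i=8: C(8,8)·!0 = 1·1 = 1
Total = 3235.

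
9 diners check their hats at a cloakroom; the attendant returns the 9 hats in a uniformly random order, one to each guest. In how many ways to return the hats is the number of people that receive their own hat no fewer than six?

# with exactly i fixed is C(9,i)·!(9-i); sum over i=6..9:
  i=6: C(9,6)·!3 = 84·2 = 168
  i=7: C(9,7)·!2 = 36·1 = 36
  i=8: C(9,8)·!1 = 9·0 = 0
  i=9: C(9,9)·!0 = 1·1 = 1
Total = 205.

205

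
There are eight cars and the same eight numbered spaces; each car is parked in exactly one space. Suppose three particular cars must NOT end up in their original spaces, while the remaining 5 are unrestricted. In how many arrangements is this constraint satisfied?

27240

Let A_j be the event that the j-th constrained one is fixed. By inclusion-exclusion over the 3 events:
Σ_{j=0}^{3} (-1)^j C(3,j)(8-j)!
= C(3,0)·8! - C(3,1)·7! + C(3,2)·6! - C(3,3)·5!
= 40320 - 15120 + 2160 - 120
= 27240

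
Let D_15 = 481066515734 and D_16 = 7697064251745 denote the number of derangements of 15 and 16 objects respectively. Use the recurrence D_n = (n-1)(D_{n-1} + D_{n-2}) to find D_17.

130850092279664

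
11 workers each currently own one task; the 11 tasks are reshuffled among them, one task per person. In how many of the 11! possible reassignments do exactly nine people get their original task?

Choose which 9 of the 11 are fixed: C(11,9) = 55.
The other 2 form a derangement: !2 = 1.
Total: 55 × 1 = 55.

55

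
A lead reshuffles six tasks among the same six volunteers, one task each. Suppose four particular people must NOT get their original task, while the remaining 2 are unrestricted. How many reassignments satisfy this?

362

Inclusion-exclusion on the 4 forbidden self-matches:
Σ_{j=0}^{4} (-1)^j C(4,j)(6-j)!
= C(4,0)·6! - C(4,1)·5! + C(4,2)·4! - C(4,3)·3! + C(4,4)·2!
= 720 - 480 + 144 - 24 + 2
= 362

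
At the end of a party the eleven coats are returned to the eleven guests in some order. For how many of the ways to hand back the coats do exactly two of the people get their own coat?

7342280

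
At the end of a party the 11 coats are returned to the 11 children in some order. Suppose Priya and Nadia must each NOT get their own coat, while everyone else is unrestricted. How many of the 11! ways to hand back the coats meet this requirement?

Inclusion-exclusion on the 2 forbidden self-matches:
Σ_{j=0}^{2} (-1)^j C(2,j)(11-j)!
= C(2,0)·11! - C(2,1)·10! + C(2,2)·9!
= 39916800 - 7257600 + 362880
= 33022080

33022080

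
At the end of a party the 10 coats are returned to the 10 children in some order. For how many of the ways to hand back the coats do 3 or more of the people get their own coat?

# with exactly i fixed is C(10,i)·!(10-i); sum over i=3..10:
  i=3: C(10,3)·!7 = 120·1854 = 222480
  i=4: C(10,4)·!6 = 210·265 = 55650
  i=5: C(10,5)·!5 = 252·44 = 11088
  i=6: C(10,6)·!4 = 210·9 = 1890
  i=7: C(10,7)·!3 = 120·2 = 240
  i=8: C(10,8)·!2 = 45·1 = 45
  i=9: C(10,9)·!1 = 10·0 = 0
  i=10: C(10,10)·!0 = 1·1 = 1
Total = 291394.

291394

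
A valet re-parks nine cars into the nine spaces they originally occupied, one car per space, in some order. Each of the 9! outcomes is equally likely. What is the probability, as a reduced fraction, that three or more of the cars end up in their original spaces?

Favorable outcomes: Σ_{i≥3} C(9,i)·!(9-i) = 84·265 + 126·44 + 126·9 + 84·2 + 36·1 + 9·0 + 1·1 = 29143.
Total outcomes: 9! = 362880.
Probability = 29143/362880 = 29143/362880.

29143/362880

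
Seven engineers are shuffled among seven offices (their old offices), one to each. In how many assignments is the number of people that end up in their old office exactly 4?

Choose which 4 of the 7 are fixed: C(7,4) = 35.
The other 3 form a derangement: !3 = 2.
Total: 35 × 2 = 70.

70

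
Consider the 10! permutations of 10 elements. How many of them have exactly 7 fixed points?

Choose which 7 of the 10 are fixed: C(10,7) = 120.
The remaining 3 must be deranged: !3 = 2.
Total: 120 × 2 = 240.

240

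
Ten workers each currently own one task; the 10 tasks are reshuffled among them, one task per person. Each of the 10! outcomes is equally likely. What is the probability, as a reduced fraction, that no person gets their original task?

Favorable outcomes: !10 = 1334961.
Total outcomes: 10! = 3628800.
Probability = 1334961/3628800 = 16481/44800.

16481/44800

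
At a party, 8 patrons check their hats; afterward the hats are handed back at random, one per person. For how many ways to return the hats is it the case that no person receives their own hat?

14833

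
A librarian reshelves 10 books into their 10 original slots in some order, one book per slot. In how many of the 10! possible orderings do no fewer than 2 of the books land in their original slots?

958879

# with exactly i fixed is C(10,i)·!(10-i); sum over i=2..10:
  i=2: C(10,2)·!8 = 45·14833 = 667485
  i=3: C(10,3)·!7 = 120·1854 = 222480
  i=4: C(10,4)·!6 = 210·265 = 55650
  i=5: C(10,5)·!5 = 252·44 = 11088
  i=6: C(10,6)·!4 = 210·9 = 1890
  i=7: C(10,7)·!3 = 120·2 = 240
  i=8: C(10,8)·!2 = 45·1 = 45
  i=9: C(10,9)·!1 = 10·0 = 0
  i=10: C(10,10)·!0 = 1·1 = 1
Total = 958879.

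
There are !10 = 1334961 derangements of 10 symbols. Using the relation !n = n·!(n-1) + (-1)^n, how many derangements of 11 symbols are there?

!11 = 11·1334961 - 1 = 14684570.

14684570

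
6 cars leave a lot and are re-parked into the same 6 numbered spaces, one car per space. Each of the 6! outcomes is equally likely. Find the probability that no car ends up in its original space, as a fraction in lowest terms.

Favorable outcomes: !6 = 265.
Total outcomes: 6! = 720.
Probability = 265/720 = 53/144.

53/144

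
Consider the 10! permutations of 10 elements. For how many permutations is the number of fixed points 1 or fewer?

2669921

Sum C(10,i)·!(10-i) for i = 0..1:
  i=0: C(10,0)·!10 = 1·1334961 = 1334961
  i=1: C(10,1)·!9 = 10·133496 = 1334960
Total = 2669921.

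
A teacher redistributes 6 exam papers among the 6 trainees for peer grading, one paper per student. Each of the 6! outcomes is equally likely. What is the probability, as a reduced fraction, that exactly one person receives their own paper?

11/30

Favorable outcomes: C(6,1)·!5 = 6·44 = 264.
Total outcomes: 6! = 720.
Probability = 264/720 = 11/30.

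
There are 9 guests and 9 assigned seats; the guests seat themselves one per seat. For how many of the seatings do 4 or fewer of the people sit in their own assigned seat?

Sum C(9,i)·!(9-i) for i = 0..4:
  i=0: C(9,0)·!9 = 1·133496 = 133496
  i=1: C(9,1)·!8 = 9·14833 = 133497
  i=2: C(9,2)·!7 = 36·1854 = 66744
  i=3: C(9,3)·!6 = 84·265 = 22260
  i=4: C(9,4)·!5 = 126·44 = 5544
Total = 361541.

361541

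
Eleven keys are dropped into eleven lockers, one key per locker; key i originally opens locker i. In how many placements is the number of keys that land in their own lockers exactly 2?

7342280

Choose which 2 of the 11 are fixed: C(11,2) = 55.
The remaining 9 must be deranged: !9 = 133496.
Total: 55 × 133496 = 7342280.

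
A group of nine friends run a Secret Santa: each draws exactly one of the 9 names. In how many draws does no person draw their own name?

133496

!9 is the nearest integer to 9!/e.
9! = 362880, and 362880/e ≈ 133496.09, so !9 = 133496.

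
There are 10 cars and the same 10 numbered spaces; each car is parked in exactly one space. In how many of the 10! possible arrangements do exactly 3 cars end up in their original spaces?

Choose which 3 of the 10 are fixed: C(10,3) = 120.
The remaining 7 must be deranged: !7 = 1854.
Total: 120 × 1854 = 222480.

222480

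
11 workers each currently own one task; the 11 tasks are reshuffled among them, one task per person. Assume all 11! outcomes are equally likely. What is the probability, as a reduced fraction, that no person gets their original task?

Favorable outcomes: !11 = 14684570.
Total outcomes: 11! = 39916800.
Probability = 14684570/39916800 = 1468457/3991680.

1468457/3991680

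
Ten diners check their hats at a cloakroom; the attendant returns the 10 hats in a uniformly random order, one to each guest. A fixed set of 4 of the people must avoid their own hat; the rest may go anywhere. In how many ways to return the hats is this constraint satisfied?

2399760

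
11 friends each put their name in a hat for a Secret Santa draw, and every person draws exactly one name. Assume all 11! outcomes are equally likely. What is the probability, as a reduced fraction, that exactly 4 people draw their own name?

103/6720

Favorable outcomes: C(11,4)·!7 = 330·1854 = 611820.
Total outcomes: 11! = 39916800.
Probability = 611820/39916800 = 103/6720.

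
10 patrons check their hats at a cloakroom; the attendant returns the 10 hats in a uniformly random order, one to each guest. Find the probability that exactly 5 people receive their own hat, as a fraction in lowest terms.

Favorable outcomes: C(10,5)·!5 = 252·44 = 11088.
Total outcomes: 10! = 3628800.
Probability = 11088/3628800 = 11/3600.

11/3600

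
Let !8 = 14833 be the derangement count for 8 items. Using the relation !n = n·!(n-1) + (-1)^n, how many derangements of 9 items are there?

133496

!9 = 9·14833 - 1 = 133496.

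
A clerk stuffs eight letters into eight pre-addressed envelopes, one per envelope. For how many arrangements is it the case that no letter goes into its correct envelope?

The subfactorial !8 = [8!/e] (nearest integer).
8! = 40320, and 40320/e ≈ 14832.90, so !8 = 14833.

14833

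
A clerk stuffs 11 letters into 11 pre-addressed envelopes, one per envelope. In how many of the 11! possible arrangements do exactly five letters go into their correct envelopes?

Choose which 5 of the 11 are fixed: C(11,5) = 462.
The remaining 6 must be deranged: !6 = 265.
Total: 462 × 265 = 122430.

122430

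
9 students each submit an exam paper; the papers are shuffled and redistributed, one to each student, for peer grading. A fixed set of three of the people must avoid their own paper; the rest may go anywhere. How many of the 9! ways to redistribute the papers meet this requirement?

256320

Inclusion-exclusion on the 3 forbidden self-matches:
Σ_{j=0}^{3} (-1)^j C(3,j)(9-j)!
= C(3,0)·9! - C(3,1)·8! + C(3,2)·7! - C(3,3)·6!
= 362880 - 120960 + 15120 - 720
= 256320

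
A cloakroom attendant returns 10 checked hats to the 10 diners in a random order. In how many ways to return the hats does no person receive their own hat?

1334961

!10 is the nearest integer to 10!/e.
10! = 3628800, and 3628800/e ≈ 1334960.92, so !10 = 1334961.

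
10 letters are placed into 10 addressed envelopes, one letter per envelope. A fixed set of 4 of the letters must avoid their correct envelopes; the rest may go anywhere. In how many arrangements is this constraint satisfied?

2399760

Inclusion-exclusion on the 4 forbidden self-matches:
Σ_{j=0}^{4} (-1)^j C(4,j)(10-j)!
= C(4,0)·10! - C(4,1)·9! + C(4,2)·8! - C(4,3)·7! + C(4,4)·6!
= 3628800 - 1451520 + 241920 - 20160 + 720
= 2399760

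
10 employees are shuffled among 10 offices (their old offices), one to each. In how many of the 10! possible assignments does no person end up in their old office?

1334961

By inclusion-exclusion, !10 = Σ (-1)^k · 10!/k! for k=0..10
= 10! - 10!/1! + 10!/2! - 10!/3! + 10!/4! - 10!/5! + 10!/6! - 10!/7! + 10!/8! - 10!/9! + 10!/10!
= 3628800 - 3628800 + 1814400 - 604800 + 151200 - 30240 + 5040 - 720 + 90 - 10 + 1
= 1334961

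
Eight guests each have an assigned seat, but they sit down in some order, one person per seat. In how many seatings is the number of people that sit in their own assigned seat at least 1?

25487

# with exactly i fixed is C(8,i)·!(8-i); sum over i=1..8:
  i=1: C(8,1)·!7 = 8·1854 = 14832
  i=2: C(8,2)·!6 = 28·265 = 7420
  i=3: C(8,3)·!5 = 56·44 = 2464
  i=4: C(8,4)·!4 = 70·9 = 630
  i=5: C(8,5)·!3 = 56·2 = 112
  i=6: C(8,6)·!2 = 28·1 = 28
  i=7: C(8,7)·!1 = 8·0 = 0
  i=8: C(8,8)·!0 = 1·1 = 1
Total = 25487.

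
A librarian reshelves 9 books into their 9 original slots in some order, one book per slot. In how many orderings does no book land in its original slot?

133496

By inclusion-exclusion, !9 = Σ (-1)^k · 9!/k! for k=0..9
= 9! - 9!/1! + 9!/2! - 9!/3! + 9!/4! - 9!/5! + 9!/6! - 9!/7! + 9!/8! - 9!/9!
= 362880 - 362880 + 181440 - 60480 + 15120 - 3024 + 504 - 72 + 9 - 1
= 133496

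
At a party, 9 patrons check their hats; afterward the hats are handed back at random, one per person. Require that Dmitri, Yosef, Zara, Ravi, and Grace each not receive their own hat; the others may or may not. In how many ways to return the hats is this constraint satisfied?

Inclusion-exclusion on the 5 forbidden self-matches:
Σ_{j=0}^{5} (-1)^j C(5,j)(9-j)!
= C(5,0)·9! - C(5,1)·8! + C(5,2)·7! - C(5,3)·6! + C(5,4)·5! - C(5,5)·4!
= 362880 - 201600 + 50400 - 7200 + 600 - 24
= 205056

205056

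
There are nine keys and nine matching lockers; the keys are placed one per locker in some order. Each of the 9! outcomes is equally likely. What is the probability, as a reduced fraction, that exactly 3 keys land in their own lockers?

Favorable outcomes: C(9,3)·!6 = 84·265 = 22260.
Total outcomes: 9! = 362880.
Probability = 22260/362880 = 53/864.

53/864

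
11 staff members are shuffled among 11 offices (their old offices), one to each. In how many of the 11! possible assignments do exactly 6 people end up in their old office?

20328

Pick the 6 fixed positions: C(11,6) = 462 ways.
The other 5 form a derangement: !5 = 44.
Total: 462 × 44 = 20328.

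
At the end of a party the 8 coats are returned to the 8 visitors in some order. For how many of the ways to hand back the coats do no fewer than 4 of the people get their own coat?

771

Sum C(8,i)·!(8-i) for i = 4..8:
  i=4: C(8,4)·!4 = 70·9 = 630
  i=5: C(8,5)·!3 = 56·2 = 112
  i=6: C(8,6)·!2 = 28·1 = 28
  i=7: C(8,7)·!1 = 8·0 = 0
  i=8: C(8,8)·!0 = 1·1 = 1
Total = 771.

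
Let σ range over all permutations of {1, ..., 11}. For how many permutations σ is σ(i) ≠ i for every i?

!11 is the nearest integer to 11!/e.
11! = 39916800, and 39916800/e ≈ 14684570.08, so !11 = 14684570.

14684570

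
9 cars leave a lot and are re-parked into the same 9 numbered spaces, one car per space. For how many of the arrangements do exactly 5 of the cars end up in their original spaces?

1134

Pick the 5 fixed positions: C(9,5) = 126 ways.
The remaining 4 must be deranged: !4 = 9.
Total: 126 × 9 = 1134.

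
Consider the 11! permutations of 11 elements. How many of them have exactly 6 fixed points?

20328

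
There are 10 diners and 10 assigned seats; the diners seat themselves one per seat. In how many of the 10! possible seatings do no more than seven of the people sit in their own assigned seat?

Sum C(10,i)·!(10-i) for i = 0..7:
  i=0: C(10,0)·!10 = 1·1334961 = 1334961
  i=1: C(10,1)·!9 = 10·133496 = 1334960
  i=2: C(10,2)·!8 = 45·14833 = 667485
  i=3: C(10,3)·!7 = 120·1854 = 222480
  i=4: C(10,4)·!6 = 210·265 = 55650
  i=5: C(10,5)·!5 = 252·44 = 11088
  i=6: C(10,6)·!4 = 210·9 = 1890
  i=7: C(10,7)·!3 = 120·2 = 240
Total = 3628754.

3628754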